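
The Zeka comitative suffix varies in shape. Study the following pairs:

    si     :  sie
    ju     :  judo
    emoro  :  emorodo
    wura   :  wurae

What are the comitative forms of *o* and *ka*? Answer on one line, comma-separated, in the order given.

odo, kae

The pattern is rounding harmony: -do when the last vowel of the stem is a rounded vowel (*ju*, *emoro*); -e when the last vowel of the stem is an unrounded vowel (*si*, *wura*).
Since the last vowel of *o* is /o/ (a rounded vowel), it takes -do, giving *odo*.
The last vowel of *ka* is /a/, which is an unrounded vowel, so the suffix is -e, giving *kae*.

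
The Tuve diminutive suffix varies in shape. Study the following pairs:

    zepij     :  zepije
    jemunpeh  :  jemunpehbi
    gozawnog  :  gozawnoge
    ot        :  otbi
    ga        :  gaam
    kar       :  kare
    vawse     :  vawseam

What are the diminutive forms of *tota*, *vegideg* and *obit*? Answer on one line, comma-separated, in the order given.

Looking at the final sound of each stem: -bi when the stem ends in a voiceless consonant (*jemunpeh*, *ot*); -e when the stem ends in a voiced consonant (*zepij*, *gozawnog*, *kar*); -am when the stem ends in a vowel (*ga*, *vawse*).
Since the final sound of *tota* is /a/ (a vowel), it takes -am, giving *totaam*.
Since the final sound of *vegideg* is /g/ (a voiced consonant), it takes -e, giving *vegidege*.
*obit* — final sound /t/ (a voiceless consonant) → -bi → *obitbi*.

totaam, vegidege, obitbi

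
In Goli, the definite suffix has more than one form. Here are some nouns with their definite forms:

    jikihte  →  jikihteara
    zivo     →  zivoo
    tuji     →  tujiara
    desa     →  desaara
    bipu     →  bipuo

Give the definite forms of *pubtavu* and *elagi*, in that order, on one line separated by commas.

The alternation tracks the last vowel of the stem — -o when the last vowel of the stem is a rounded vowel (*zivo*, *bipu*); -ara when the last vowel of the stem is an unrounded vowel (*jikihte*, *tuji*, *desa*).
Since the last vowel of *pubtavu* is /u/ (a rounded vowel), it takes -o, giving *pubtavuo*.
*elagi*: last vowel = /i/, an unrounded vowel → -ara → *elagiara*.

pubtavuo, elagiara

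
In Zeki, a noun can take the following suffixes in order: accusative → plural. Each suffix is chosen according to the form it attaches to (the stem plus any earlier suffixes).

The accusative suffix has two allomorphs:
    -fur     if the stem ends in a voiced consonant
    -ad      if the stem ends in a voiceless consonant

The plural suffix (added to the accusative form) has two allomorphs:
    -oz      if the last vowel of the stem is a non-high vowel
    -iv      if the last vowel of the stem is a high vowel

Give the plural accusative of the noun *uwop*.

*uwop* — final consonant /p/ (voiceless) → -ad → *uwopad*.
The accusative form *uwopad*: last vowel = /a/, a non-high vowel → -oz → *uwopadoz*.

uwopadoz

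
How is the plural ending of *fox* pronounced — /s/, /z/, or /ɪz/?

The stem *fox* ends in a sibilant (/s, z, ʃ, ʒ, tʃ, dʒ/).
The plural suffix surfaces as /ɪz/ after sibilants, /s/ after other voiceless consonants, and /z/ after other voiced sounds.
So the plural -s on *fox* is pronounced /ɪz/.

/ɪz/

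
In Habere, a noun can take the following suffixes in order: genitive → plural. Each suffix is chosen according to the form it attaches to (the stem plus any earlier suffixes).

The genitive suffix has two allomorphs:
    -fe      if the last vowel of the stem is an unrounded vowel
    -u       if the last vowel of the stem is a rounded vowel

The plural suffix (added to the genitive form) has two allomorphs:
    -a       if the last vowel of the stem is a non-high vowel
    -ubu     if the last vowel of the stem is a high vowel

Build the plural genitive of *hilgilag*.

Since the last vowel of *hilgilag* is /a/ (an unrounded vowel), it takes -fe, giving *hilgilagfe*.
The last vowel of the genitive form *hilgilagfe* is /e/, which is a non-high vowel, so the plural suffix is -a, giving *hilgilagfea*.

hilgilagfea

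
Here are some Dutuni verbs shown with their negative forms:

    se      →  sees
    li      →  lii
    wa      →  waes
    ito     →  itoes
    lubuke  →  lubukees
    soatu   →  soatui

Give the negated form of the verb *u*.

The pattern is height harmony: -i when the last vowel of the stem is a high vowel (*li*, *soatu*); -es when the last vowel of the stem is a non-high vowel (*se*, *wa*, *ito*, *lubuke*).
The last vowel of *u* is /u/, which is a high vowel, so the suffix is -i, giving *ui*.

ui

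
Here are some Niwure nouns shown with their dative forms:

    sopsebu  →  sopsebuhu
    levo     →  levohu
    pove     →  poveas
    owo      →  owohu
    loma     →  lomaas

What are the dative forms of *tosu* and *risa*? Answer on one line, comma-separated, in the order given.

tosuhu, risaas

The pattern is rounding harmony: -hu when the last vowel of the stem is a rounded vowel (*sopsebu*, *levo*, *owo*); -as when the last vowel of the stem is an unrounded vowel (*pove*, *loma*).
*tosu*: last vowel = /u/, a rounded vowel → -hu → *tosuhu*.
*risa* — last vowel /a/ (an unrounded vowel) → -as → *risaas*.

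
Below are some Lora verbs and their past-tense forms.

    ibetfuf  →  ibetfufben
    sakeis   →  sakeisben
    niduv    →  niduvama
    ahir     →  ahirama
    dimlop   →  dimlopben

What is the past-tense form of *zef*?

Looking at the final consonant of each stem: -ben when the stem ends in a voiceless consonant (*ibetfuf*, *sakeis*, *dimlop*); -ama when the stem ends in a voiced consonant (*niduv*, *ahir*).
*zef*: final consonant = /f/, voiceless → -ben → *zefben*.

zefben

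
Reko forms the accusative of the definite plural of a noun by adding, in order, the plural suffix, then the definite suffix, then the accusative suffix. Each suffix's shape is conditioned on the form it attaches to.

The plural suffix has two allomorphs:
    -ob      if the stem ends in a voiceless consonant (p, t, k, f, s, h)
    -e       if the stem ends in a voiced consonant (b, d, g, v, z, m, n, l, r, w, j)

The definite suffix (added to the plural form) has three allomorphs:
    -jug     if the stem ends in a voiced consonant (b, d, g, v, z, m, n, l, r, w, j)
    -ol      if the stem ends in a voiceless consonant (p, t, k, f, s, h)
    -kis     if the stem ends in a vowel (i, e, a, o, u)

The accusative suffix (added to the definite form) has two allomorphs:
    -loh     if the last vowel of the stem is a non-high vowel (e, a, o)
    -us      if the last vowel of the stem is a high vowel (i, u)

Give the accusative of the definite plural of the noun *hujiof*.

*hujiof*: final consonant = /f/, voiceless → -ob → *hujiofob*.
Since the final sound of the plural form *hujiofob* is /b/ (a voiced consonant), it takes -jug, giving *hujiofobjug*.
Since the last vowel of the definite form *hujiofobjug* is /u/ (a high vowel), it takes -us, giving *hujiofobjugus*.

hujiofobjugus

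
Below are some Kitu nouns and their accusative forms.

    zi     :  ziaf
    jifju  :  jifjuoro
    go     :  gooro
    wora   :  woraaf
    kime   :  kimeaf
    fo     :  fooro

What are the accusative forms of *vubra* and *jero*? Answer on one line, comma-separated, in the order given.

vubraaf, jerooro

The pattern is rounding harmony: -oro when the last vowel of the stem is a rounded vowel (*jifju*, *go*, *fo*); -af when the last vowel of the stem is an unrounded vowel (*zi*, *wora*, *kime*).
The last vowel of *vubra* is /a/, which is an unrounded vowel, so the suffix is -af, giving *vubraaf*.
*jero* — last vowel /o/ (a rounded vowel) → -oro → *jerooro*.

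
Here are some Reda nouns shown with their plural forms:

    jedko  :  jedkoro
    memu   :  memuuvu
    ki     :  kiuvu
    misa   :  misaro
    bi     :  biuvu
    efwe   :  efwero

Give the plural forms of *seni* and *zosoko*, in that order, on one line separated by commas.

The alternation tracks the last vowel of the stem — -uvu when the last vowel of the stem is a high vowel (*memu*, *ki*, *bi*); -ro when the last vowel of the stem is a non-high vowel (*jedko*, *misa*, *efwe*).
*seni* — last vowel /i/ (a high vowel) → -uvu → *seniuvu*.
The last vowel of *zosoko* is /o/, which is a non-high vowel, so the suffix is -ro, giving *zosokoro*.

seniuvu, zosokoro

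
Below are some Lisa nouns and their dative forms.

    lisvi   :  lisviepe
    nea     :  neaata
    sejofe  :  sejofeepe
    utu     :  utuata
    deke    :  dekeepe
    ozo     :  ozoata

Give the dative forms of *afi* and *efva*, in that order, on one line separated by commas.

afiepe, efvaata

The suffix is conditioned by the last vowel: -epe when the last vowel of the stem is a front vowel (*lisvi*, *sejofe*, *deke*); -ata when the last vowel of the stem is a back vowel (*nea*, *utu*, *ozo*).
*afi* — last vowel /i/ (a front vowel) → -epe → *afiepe*.
*efva*: last vowel = /a/, a back vowel → -ata → *efvaata*.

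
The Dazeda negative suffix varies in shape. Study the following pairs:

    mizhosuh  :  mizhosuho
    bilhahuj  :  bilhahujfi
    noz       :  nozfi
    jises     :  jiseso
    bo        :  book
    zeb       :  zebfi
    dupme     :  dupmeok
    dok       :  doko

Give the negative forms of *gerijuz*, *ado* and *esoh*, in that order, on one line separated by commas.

gerijuzfi, adook, esoho

The suffix is conditioned by the final sound: -o when the stem ends in a voiceless consonant (*mizhosuh*, *jises*, *dok*); -fi when the stem ends in a voiced consonant (*bilhahuj*, *noz*, *zeb*); -ok when the stem ends in a vowel (*bo*, *dupme*).
*gerijuz*: final sound = /z/, a voiced consonant → -fi → *gerijuzfi*.
Since the final sound of *ado* is /o/ (a vowel), it takes -ok, giving *adook*.
*esoh*: final sound = /h/, a voiceless consonant → -o → *esoho*.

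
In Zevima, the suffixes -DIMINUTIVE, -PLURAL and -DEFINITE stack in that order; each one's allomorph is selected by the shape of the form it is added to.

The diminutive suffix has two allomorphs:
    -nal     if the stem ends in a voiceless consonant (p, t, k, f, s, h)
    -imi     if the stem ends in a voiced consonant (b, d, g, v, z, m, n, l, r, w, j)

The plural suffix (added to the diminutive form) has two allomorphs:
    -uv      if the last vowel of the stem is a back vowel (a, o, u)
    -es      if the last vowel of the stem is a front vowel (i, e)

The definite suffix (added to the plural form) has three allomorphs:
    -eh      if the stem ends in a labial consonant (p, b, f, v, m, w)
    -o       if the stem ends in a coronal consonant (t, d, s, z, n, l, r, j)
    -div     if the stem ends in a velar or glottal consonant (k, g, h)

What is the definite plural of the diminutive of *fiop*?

fiopnaluveh

The final consonant of *fiop* is /p/, which is voiceless, so the diminutive suffix is -nal, giving *fiopnal*.
The last vowel of the diminutive form *fiopnal* is /a/, which is a back vowel, so the plural suffix is -uv, giving *fiopnaluv*.
The plural form *fiopnaluv*: final consonant = /v/, labial → -eh → *fiopnaluveh*.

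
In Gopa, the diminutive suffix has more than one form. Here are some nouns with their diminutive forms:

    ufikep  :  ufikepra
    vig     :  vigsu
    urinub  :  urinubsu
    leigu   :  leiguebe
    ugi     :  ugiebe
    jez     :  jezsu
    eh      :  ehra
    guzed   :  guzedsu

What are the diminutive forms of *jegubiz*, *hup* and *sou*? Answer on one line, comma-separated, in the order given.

jegubizsu, hupra, souebe

Looking at the final sound of each stem: -ra when the stem ends in a voiceless consonant (*ufikep*, *eh*); -su when the stem ends in a voiced consonant (*vig*, *urinub*, *jez*, *guzed*); -ebe when the stem ends in a vowel (*leigu*, *ugi*).
*jegubiz* — final sound /z/ (a voiced consonant) → -su → *jegubizsu*.
*hup* — final sound /p/ (a voiceless consonant) → -ra → *hupra*.
*sou* — final sound /u/ (a vowel) → -ebe → *souebe*.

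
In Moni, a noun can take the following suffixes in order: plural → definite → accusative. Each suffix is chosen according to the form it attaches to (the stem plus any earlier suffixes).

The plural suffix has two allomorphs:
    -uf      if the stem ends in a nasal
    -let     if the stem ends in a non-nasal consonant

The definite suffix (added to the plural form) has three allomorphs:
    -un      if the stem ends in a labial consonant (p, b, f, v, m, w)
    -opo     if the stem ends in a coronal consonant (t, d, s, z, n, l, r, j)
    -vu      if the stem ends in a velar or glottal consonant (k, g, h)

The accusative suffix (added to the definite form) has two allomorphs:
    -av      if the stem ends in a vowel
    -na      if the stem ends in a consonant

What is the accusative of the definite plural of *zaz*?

zazletopoav

Since the final consonant of *zaz* is /z/ (non-nasal), it takes -let, giving *zazlet*.
The plural form *zazlet* — final consonant /t/ (coronal) → -opo → *zazletopo*.
The definite form *zazletopo* — final sound /o/ (a vowel) → -av → *zazletopoav*.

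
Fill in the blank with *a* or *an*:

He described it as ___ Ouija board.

a

The indefinite article is chosen by the initial *sound* of the following word, not its spelling.
*Ouija* begins with the sound /wiː/ (pronounced /ˈwiːdʒə/) — a consonant sound.
So the article is *a*: He described it as a Ouija board.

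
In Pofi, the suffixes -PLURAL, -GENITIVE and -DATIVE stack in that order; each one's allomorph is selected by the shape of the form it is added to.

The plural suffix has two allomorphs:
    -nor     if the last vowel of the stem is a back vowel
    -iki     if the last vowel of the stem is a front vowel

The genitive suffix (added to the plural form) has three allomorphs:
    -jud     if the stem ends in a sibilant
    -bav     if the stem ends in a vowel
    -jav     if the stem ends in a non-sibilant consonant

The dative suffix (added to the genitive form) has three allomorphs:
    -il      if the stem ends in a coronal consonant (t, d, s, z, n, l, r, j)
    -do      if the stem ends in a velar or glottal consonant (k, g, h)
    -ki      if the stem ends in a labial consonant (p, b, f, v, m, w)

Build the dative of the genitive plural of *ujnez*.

*ujnez* — last vowel /e/ (a front vowel) → -iki → *ujneziki*.
The plural form *ujneziki*: final sound = /i/, a vowel → -bav → *ujnezikibav*.
Since the final consonant of the genitive form *ujnezikibav* is /v/ (labial), it takes -ki, giving *ujnezikibavki*.

ujnezikibavki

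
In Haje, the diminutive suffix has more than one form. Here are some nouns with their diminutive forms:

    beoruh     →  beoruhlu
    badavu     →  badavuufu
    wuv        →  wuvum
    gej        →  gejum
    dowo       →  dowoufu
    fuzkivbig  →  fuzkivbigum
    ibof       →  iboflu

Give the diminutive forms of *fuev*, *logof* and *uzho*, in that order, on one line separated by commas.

fuevum, logoflu, uzhoufu

The alternation tracks the final sound of the stem — -lu when the stem ends in a voiceless consonant (*beoruh*, *ibof*); -um when the stem ends in a voiced consonant (*wuv*, *gej*, *fuzkivbig*); -ufu when the stem ends in a vowel (*badavu*, *dowo*).
Since the final sound of *fuev* is /v/ (a voiced consonant), it takes -um, giving *fuevum*.
The final sound of *logof* is /f/, which is a voiceless consonant, so the suffix is -lu, giving *logoflu*.
*uzho*: final sound = /o/, a vowel → -ufu → *uzhoufu*.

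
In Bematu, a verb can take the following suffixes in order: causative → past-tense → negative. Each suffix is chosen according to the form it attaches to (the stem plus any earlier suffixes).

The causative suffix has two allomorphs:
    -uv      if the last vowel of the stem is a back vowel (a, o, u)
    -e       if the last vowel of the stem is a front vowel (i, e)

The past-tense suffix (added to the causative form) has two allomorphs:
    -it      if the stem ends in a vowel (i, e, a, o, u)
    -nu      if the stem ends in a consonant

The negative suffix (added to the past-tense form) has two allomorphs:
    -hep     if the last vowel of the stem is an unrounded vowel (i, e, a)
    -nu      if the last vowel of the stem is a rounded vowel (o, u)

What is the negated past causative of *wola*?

wolauvnunu

*wola*: last vowel = /a/, a back vowel → -uv → *wolauv*.
The final sound of the causative form *wolauv* is /v/, which is a consonant, so the past-tense suffix is -nu, giving *wolauvnu*.
The last vowel of the past-tense form *wolauvnu* is /u/, which is a rounded vowel, so the negative suffix is -nu, giving *wolauvnunu*.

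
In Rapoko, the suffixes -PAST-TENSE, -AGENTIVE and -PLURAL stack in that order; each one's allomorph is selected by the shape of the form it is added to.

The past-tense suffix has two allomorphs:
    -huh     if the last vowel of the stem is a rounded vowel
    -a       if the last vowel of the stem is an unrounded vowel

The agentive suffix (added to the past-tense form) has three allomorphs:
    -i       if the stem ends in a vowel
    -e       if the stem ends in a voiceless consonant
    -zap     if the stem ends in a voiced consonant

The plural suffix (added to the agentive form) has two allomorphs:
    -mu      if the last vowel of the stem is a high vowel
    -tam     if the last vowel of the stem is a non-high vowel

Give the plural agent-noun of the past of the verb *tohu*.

tohuhuhetam

*tohu* — last vowel /u/ (a rounded vowel) → -huh → *tohuhuh*.
The past-tense form *tohuhuh* — final sound /h/ (a voiceless consonant) → -e → *tohuhuhe*.
The agentive form *tohuhuhe* — last vowel /e/ (a non-high vowel) → -tam → *tohuhuhetam*.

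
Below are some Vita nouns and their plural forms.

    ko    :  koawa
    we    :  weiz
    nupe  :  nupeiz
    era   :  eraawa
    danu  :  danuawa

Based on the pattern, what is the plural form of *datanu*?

The suffix is conditioned by the last vowel: -iz when the last vowel of the stem is a front vowel (*we*, *nupe*); -awa when the last vowel of the stem is a back vowel (*ko*, *era*, *danu*).
The last vowel of *datanu* is /u/, which is a back vowel, so the suffix is -awa, giving *datanuawa*.

datanuawa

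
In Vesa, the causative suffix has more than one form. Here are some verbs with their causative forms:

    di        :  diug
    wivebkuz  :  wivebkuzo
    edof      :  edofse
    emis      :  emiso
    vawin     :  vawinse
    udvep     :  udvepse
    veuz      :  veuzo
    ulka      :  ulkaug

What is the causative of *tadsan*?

The suffix is conditioned by the final sound: -o when the stem ends in a sibilant (*wivebkuz*, *emis*, *veuz*); -se when the stem ends in a non-sibilant consonant (*edof*, *vawin*, *udvep*); -ug when the stem ends in a vowel (*di*, *ulka*).
*tadsan* — final sound /n/ (a non-sibilant consonant) → -se → *tadsanse*.

tadsanse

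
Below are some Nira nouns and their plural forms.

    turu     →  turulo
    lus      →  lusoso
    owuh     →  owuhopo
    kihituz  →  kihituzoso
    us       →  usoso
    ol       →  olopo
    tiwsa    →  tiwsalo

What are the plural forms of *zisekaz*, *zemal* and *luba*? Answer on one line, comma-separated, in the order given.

zisekazoso, zemalopo, lubalo

The pattern is sibilance of the final sound: -oso when the stem ends in a sibilant (*lus*, *kihituz*, *us*); -opo when the stem ends in a non-sibilant consonant (*owuh*, *ol*); -lo when the stem ends in a vowel (*turu*, *tiwsa*).
Since the final sound of *zisekaz* is /z/ (a sibilant), it takes -oso, giving *zisekazoso*.
The final sound of *zemal* is /l/, which is a non-sibilant consonant, so the suffix is -opo, giving *zemalopo*.
The final sound of *luba* is /a/, which is a vowel, so the suffix is -lo, giving *lubalo*.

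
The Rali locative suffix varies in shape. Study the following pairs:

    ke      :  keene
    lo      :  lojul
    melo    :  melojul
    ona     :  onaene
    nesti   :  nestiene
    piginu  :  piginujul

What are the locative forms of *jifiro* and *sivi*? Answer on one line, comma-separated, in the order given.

The suffix is conditioned by the last vowel: -jul when the last vowel of the stem is a rounded vowel (*lo*, *melo*, *piginu*); -ene when the last vowel of the stem is an unrounded vowel (*ke*, *ona*, *nesti*).
Since the last vowel of *jifiro* is /o/ (a rounded vowel), it takes -jul, giving *jifirojul*.
Since the last vowel of *sivi* is /i/ (an unrounded vowel), it takes -ene, giving *siviene*.

jifirojul, siviene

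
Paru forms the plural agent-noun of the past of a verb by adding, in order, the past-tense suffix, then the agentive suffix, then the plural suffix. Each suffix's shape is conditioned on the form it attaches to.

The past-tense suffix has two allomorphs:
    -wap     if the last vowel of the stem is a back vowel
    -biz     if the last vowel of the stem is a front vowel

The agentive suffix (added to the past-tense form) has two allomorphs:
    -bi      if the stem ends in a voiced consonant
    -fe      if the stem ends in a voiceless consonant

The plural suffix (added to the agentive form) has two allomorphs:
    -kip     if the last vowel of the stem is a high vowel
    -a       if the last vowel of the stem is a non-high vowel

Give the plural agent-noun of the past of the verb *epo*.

epowapfea

Since the last vowel of *epo* is /o/ (a back vowel), it takes -wap, giving *epowap*.
The past-tense form *epowap* — final consonant /p/ (voiceless) → -fe → *epowapfe*.
The agentive form *epowapfe*: last vowel = /e/, a non-high vowel → -a → *epowapfea*.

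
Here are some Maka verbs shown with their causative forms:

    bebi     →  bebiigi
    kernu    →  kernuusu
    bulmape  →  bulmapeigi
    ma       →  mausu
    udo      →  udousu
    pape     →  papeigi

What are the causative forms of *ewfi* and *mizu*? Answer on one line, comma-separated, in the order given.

ewfiigi, mizuusu

The alternation tracks the last vowel of the stem — -igi when the last vowel of the stem is a front vowel (*bebi*, *bulmape*, *pape*); -usu when the last vowel of the stem is a back vowel (*kernu*, *ma*, *udo*).
*ewfi* — last vowel /i/ (a front vowel) → -igi → *ewfiigi*.
*mizu* — last vowel /u/ (a back vowel) → -usu → *mizuusu*.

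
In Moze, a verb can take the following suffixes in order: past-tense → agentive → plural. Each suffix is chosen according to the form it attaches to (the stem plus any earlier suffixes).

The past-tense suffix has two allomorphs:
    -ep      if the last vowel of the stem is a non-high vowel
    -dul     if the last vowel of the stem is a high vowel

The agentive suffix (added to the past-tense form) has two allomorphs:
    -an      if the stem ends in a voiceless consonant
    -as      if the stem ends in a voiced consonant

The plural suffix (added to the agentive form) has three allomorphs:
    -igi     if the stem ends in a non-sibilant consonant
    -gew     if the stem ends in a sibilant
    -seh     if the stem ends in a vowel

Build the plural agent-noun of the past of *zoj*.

*zoj*: last vowel = /o/, a non-high vowel → -ep → *zojep*.
The past-tense form *zojep* — final consonant /p/ (voiceless) → -an → *zojepan*.
Since the final sound of the agentive form *zojepan* is /n/ (a non-sibilant consonant), it takes -igi, giving *zojepanigi*.

zojepanigi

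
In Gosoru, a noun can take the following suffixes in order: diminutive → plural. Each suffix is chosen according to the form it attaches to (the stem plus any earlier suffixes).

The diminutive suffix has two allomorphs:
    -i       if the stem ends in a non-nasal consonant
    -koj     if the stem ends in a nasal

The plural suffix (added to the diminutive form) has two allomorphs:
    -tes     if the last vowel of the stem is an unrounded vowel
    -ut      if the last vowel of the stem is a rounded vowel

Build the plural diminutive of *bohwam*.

bohwamkojut

*bohwam* — final consonant /m/ (a nasal) → -koj → *bohwamkoj*.
Since the last vowel of the diminutive form *bohwamkoj* is /o/ (a rounded vowel), it takes -ut, giving *bohwamkojut*.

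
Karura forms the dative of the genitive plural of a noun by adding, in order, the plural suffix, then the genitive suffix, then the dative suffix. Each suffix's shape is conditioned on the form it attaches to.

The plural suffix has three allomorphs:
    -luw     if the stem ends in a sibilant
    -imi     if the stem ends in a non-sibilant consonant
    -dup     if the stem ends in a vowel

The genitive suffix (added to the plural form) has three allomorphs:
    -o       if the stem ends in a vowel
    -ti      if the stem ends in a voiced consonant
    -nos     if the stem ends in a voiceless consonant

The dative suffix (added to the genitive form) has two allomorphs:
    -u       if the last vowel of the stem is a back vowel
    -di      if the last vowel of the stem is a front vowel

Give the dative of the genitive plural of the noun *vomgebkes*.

vomgebkesluwtidi

*vomgebkes*: final sound = /s/, a sibilant → -luw → *vomgebkesluw*.
Since the final sound of the plural form *vomgebkesluw* is /w/ (a voiced consonant), it takes -ti, giving *vomgebkesluwti*.
The last vowel of the genitive form *vomgebkesluwti* is /i/, which is a front vowel, so the dative suffix is -di, giving *vomgebkesluwtidi*.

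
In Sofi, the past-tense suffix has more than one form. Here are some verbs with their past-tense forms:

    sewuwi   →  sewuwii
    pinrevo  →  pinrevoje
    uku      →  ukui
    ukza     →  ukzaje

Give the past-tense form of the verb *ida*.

The pattern is height harmony: -i when the last vowel of the stem is a high vowel (*sewuwi*, *uku*); -je when the last vowel of the stem is a non-high vowel (*pinrevo*, *ukza*).
Since the last vowel of *ida* is /a/ (a non-high vowel), it takes -je, giving *idaje*.

idaje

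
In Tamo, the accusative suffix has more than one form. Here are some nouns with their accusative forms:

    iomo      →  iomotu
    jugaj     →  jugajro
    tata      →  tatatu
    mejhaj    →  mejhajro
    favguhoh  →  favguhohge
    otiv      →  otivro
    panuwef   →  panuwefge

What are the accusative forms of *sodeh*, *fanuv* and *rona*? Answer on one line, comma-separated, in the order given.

The alternation tracks the final sound of the stem — -ge when the stem ends in a voiceless consonant (*favguhoh*, *panuwef*); -ro when the stem ends in a voiced consonant (*jugaj*, *mejhaj*, *otiv*); -tu when the stem ends in a vowel (*iomo*, *tata*).
*sodeh*: final sound = /h/, a voiceless consonant → -ge → *sodehge*.
*fanuv* — final sound /v/ (a voiced consonant) → -ro → *fanuvro*.
*rona*: final sound = /a/, a vowel → -tu → *ronatu*.

sodehge, fanuvro, ronatu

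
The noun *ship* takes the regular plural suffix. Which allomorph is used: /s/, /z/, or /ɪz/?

The stem *ship* ends in a voiceless non-sibilant consonant.
The plural suffix surfaces as /ɪz/ after sibilants, /s/ after other voiceless consonants, and /z/ after other voiced sounds.
So the plural -s on *ship* is pronounced /s/.

/s/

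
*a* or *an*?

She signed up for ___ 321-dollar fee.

The indefinite article is chosen by the initial *sound* of the following word, not its spelling.
The number *321* is spoken "three hundred …", beginning with /θriː/ — a consonant sound.
So the article is *a*: She signed up for a 321-dollar fee.

a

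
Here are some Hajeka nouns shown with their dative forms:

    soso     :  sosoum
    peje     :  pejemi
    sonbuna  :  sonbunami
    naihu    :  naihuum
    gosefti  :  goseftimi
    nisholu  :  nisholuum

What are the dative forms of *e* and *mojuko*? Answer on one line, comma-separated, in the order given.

Looking at the last vowel of each stem: -um when the last vowel of the stem is a rounded vowel (*soso*, *naihu*, *nisholu*); -mi when the last vowel of the stem is an unrounded vowel (*peje*, *sonbuna*, *gosefti*).
The last vowel of *e* is /e/, which is an unrounded vowel, so the suffix is -mi, giving *emi*.
Since the last vowel of *mojuko* is /o/ (a rounded vowel), it takes -um, giving *mojukoum*.

emi, mojukoum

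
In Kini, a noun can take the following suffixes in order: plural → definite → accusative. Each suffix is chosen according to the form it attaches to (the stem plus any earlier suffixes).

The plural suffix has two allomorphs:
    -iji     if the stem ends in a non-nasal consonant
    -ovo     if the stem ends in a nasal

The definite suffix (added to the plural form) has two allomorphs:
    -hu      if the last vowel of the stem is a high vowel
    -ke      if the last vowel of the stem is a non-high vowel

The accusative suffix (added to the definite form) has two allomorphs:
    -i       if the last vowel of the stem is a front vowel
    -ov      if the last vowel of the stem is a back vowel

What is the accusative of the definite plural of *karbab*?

*karbab* — final consonant /b/ (non-nasal) → -iji → *karbabiji*.
The plural form *karbabiji* — last vowel /i/ (a high vowel) → -hu → *karbabijihu*.
Since the last vowel of the definite form *karbabijihu* is /u/ (a back vowel), it takes -ov, giving *karbabijihuov*.

karbabijihuov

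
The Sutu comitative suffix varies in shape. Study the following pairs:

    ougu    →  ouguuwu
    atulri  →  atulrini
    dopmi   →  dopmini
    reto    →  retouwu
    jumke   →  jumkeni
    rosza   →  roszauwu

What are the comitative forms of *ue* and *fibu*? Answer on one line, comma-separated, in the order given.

ueni, fibuuwu

The suffix is conditioned by the last vowel: -ni when the last vowel of the stem is a front vowel (*atulri*, *dopmi*, *jumke*); -uwu when the last vowel of the stem is a back vowel (*ougu*, *reto*, *rosza*).
*ue* — last vowel /e/ (a front vowel) → -ni → *ueni*.
Since the last vowel of *fibu* is /u/ (a back vowel), it takes -uwu, giving *fibuuwu*.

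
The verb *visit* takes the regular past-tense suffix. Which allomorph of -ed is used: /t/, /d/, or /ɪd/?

The stem *visit* ends in /t/ or /d/.
The -ed suffix is realized as /ɪd/ after /t, d/; as /t/ after other voiceless consonants; and as /d/ after other voiced sounds.
So -ed on *visit* is pronounced /ɪd/.

/ɪd/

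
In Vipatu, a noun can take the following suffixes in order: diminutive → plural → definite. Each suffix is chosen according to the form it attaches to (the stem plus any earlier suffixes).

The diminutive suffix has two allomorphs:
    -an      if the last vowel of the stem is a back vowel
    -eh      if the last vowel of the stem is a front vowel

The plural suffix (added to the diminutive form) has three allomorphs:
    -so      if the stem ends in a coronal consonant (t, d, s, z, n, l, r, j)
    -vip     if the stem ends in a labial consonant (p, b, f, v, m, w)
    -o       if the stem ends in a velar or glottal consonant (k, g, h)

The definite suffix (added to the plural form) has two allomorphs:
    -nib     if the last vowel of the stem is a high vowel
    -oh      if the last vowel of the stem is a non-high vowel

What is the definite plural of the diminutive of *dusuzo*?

dusuzoansooh

*dusuzo*: last vowel = /o/, a back vowel → -an → *dusuzoan*.
The diminutive form *dusuzoan* — final consonant /n/ (coronal) → -so → *dusuzoanso*.
The last vowel of the plural form *dusuzoanso* is /o/, which is a non-high vowel, so the definite suffix is -oh, giving *dusuzoansooh*.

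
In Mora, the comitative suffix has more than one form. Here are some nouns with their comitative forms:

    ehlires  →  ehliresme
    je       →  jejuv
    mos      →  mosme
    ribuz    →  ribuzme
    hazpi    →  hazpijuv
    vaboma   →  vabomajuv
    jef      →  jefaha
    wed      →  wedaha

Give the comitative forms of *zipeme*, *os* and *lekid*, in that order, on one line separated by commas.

Looking at the final sound of each stem: -me when the stem ends in a sibilant (*ehlires*, *mos*, *ribuz*); -aha when the stem ends in a non-sibilant consonant (*jef*, *wed*); -juv when the stem ends in a vowel (*je*, *hazpi*, *vaboma*).
The final sound of *zipeme* is /e/, which is a vowel, so the suffix is -juv, giving *zipemejuv*.
*os* — final sound /s/ (a sibilant) → -me → *osme*.
*lekid*: final sound = /d/, a non-sibilant consonant → -aha → *lekidaha*.

zipemejuv, osme, lekidaha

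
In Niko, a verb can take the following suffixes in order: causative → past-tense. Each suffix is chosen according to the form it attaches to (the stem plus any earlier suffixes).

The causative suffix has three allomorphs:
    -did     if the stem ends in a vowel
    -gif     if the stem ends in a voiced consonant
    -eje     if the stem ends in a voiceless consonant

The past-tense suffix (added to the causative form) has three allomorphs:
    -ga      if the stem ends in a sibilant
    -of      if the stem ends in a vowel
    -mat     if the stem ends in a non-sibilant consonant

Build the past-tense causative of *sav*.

savgifmat

*sav* — final sound /v/ (a voiced consonant) → -gif → *savgif*.
Since the final sound of the causative form *savgif* is /f/ (a non-sibilant consonant), it takes -mat, giving *savgifmat*.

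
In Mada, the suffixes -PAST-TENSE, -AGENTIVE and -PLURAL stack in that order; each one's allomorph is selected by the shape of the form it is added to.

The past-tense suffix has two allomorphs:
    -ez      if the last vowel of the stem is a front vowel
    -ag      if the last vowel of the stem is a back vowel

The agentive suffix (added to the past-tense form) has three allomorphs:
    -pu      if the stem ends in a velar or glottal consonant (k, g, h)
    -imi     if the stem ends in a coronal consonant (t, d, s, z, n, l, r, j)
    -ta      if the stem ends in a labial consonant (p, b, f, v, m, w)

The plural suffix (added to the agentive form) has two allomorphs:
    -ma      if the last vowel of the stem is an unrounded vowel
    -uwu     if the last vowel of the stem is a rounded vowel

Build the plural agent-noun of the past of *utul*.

Since the last vowel of *utul* is /u/ (a back vowel), it takes -ag, giving *utulag*.
The final consonant of the past-tense form *utulag* is /g/, which is velar/glottal, so the agentive suffix is -pu, giving *utulagpu*.
Since the last vowel of the agentive form *utulagpu* is /u/ (a rounded vowel), it takes -uwu, giving *utulagpuuwu*.

utulagpuuwu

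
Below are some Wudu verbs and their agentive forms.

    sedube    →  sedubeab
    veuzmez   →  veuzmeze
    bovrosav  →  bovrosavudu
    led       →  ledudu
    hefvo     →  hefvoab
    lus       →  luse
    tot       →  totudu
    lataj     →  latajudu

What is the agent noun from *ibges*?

The alternation tracks the final sound of the stem — -e when the stem ends in a sibilant (*veuzmez*, *lus*); -udu when the stem ends in a non-sibilant consonant (*bovrosav*, *led*, *tot*, *lataj*); -ab when the stem ends in a vowel (*sedube*, *hefvo*).
*ibges*: final sound = /s/, a sibilant → -e → *ibgese*.

ibgese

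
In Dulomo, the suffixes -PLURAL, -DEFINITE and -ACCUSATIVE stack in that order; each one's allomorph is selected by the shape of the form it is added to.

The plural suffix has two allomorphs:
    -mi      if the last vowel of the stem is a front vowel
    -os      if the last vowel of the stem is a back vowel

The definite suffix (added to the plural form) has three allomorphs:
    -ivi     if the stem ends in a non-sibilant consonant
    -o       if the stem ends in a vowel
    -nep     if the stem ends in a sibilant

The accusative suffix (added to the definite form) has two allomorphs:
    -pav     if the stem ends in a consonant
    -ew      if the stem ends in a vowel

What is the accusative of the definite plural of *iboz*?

ibozosneppav

*iboz*: last vowel = /o/, a back vowel → -os → *ibozos*.
Since the final sound of the plural form *ibozos* is /s/ (a sibilant), it takes -nep, giving *ibozosnep*.
The definite form *ibozosnep*: final sound = /p/, a consonant → -pav → *ibozosneppav*.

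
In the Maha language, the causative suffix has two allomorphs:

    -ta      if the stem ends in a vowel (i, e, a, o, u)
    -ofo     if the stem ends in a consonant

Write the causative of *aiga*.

Since the final sound of *aiga* is /a/ (a vowel), it takes -ta, giving *aigata*.

aigata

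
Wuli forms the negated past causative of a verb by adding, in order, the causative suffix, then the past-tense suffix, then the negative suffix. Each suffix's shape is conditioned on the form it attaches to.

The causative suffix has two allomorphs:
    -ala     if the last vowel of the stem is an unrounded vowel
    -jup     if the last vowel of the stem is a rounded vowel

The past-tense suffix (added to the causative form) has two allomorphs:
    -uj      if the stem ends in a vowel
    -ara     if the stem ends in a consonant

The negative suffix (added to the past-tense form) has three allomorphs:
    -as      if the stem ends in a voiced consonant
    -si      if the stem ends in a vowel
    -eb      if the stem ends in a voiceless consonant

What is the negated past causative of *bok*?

bokjuparasi

Since the last vowel of *bok* is /o/ (a rounded vowel), it takes -jup, giving *bokjup*.
The causative form *bokjup*: final sound = /p/, a consonant → -ara → *bokjupara*.
The past-tense form *bokjupara*: final sound = /a/, a vowel → -si → *bokjuparasi*.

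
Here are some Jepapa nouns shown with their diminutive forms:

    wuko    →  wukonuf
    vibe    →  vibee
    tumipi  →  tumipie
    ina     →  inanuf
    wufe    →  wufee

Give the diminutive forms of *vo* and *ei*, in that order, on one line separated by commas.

vonuf, eie

The pattern is front/back vowel harmony: -e when the last vowel of the stem is a front vowel (*vibe*, *tumipi*, *wufe*); -nuf when the last vowel of the stem is a back vowel (*wuko*, *ina*).
*vo*: last vowel = /o/, a back vowel → -nuf → *vonuf*.
The last vowel of *ei* is /i/, which is a front vowel, so the suffix is -e, giving *eie*.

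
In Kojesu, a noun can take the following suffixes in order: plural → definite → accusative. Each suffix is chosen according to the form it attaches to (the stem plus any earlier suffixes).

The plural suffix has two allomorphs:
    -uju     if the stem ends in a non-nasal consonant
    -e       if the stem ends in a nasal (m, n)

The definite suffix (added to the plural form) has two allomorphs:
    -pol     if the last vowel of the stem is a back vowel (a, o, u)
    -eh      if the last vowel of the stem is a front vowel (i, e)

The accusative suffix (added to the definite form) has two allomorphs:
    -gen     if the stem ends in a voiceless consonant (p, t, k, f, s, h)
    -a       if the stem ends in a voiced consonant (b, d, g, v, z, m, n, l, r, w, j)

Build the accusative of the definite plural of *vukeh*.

vukehujupola

The final consonant of *vukeh* is /h/, which is non-nasal, so the plural suffix is -uju, giving *vukehuju*.
The last vowel of the plural form *vukehuju* is /u/, which is a back vowel, so the definite suffix is -pol, giving *vukehujupol*.
The final consonant of the definite form *vukehujupol* is /l/, which is voiced, so the accusative suffix is -a, giving *vukehujupola*.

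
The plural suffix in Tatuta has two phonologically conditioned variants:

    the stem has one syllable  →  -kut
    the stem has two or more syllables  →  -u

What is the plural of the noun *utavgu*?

utavguu

*utavgu* (3 syllables) → -u → *utavguu*.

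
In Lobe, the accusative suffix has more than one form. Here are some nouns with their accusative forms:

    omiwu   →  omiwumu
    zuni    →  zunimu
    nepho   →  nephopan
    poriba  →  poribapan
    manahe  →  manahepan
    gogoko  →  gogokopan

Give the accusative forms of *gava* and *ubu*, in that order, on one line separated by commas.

The alternation tracks the last vowel of the stem — -mu when the last vowel of the stem is a high vowel (*omiwu*, *zuni*); -pan when the last vowel of the stem is a non-high vowel (*nepho*, *poriba*, *manahe*, *gogoko*).
*gava*: last vowel = /a/, a non-high vowel → -pan → *gavapan*.
*ubu* — last vowel /u/ (a high vowel) → -mu → *ubumu*.

gavapan, ubumu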